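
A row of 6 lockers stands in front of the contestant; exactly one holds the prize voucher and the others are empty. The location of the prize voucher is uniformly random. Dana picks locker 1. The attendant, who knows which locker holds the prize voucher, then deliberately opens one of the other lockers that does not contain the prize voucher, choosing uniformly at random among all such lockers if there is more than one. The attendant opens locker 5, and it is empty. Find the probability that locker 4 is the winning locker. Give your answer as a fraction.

5/24

Apply Bayes' rule, conditioning on where the prize voucher actually is.
If it is in locker 1 (prior 1/6): the attendant has 5 equally likely choices, so probability 1/5; weight (1/6)·(1/5) = 1/30.
If it is in any of lockers 2, 3, 4, and 6 (prior 1/6 each): the attendant has 4 equally likely choices, so probability 1/4; weight (1/6)·(1/4) = 1/24 each.
If it is in locker 5 (prior 1/6): the attendant opened locker 5, so this case is ruled out; weight (1/6)·0 = 0.
The weights sum to 1/5.
So P(the prize voucher in locker 4 | the attendant opened locker 5) = (1/24) / (1/5) = 5/24.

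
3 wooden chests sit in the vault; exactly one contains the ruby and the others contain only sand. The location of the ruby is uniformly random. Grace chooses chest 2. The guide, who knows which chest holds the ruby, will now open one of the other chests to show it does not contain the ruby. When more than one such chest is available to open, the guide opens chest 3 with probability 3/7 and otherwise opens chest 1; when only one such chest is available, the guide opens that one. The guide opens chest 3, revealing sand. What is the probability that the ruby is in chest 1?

7/10

Apply Bayes' rule, conditioning on where the ruby actually is.
If it is in chest 1 (prior 1/3): only chest 3 is available, probability 1; weight (1/3)·1 = 1/3.
If it is in chest 2 (prior 1/3): chest 3 is available, opened with probability 3/7; weight (1/3)·(3/7) = 1/7.
If it is in chest 3 (prior 1/3): the guide opened chest 3, so this case is ruled out; weight (1/3)·0 = 0.
The weights sum to 10/21.
So P(the ruby in chest 1 | the guide opened chest 3) = (1/3) / (10/21) = 7/10.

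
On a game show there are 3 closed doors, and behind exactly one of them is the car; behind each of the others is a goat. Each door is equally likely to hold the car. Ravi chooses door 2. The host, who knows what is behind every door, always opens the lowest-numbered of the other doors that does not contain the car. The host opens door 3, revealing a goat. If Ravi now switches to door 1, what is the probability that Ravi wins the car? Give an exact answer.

Condition on the true location of the car.
If it is behind door 1 (prior 1/3): door 3 is the lowest-numbered option available, probability 1; weight (1/3)·1 = 1/3.
If it is behind door 2 (prior 1/3): the host would have opened door 1 instead, probability 0; weight (1/3)·0 = 0.
If it is behind door 3 (prior 1/3): the host opened door 3, so this case is ruled out; weight (1/3)·0 = 0.
The weights sum to 1/3.
So P(the car behind door 1 | the host opened door 3) = (1/3) / (1/3) = 1.

1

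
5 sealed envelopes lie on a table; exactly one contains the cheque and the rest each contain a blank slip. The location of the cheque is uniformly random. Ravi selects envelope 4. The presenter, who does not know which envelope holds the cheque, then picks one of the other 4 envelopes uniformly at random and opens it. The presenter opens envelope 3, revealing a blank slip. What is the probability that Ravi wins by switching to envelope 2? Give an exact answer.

Consider each possible location of the cheque in turn.
If it is in any of envelopes 1, 2, 4, and 5 (prior 1/5 each): the presenter picks envelope 3 with probability 1/4 regardless, and it is not the prize; weight (1/5)·(1/4) = 1/20 each.
If it is in envelope 3 (prior 1/5): the presenter opened envelope 3, so this case is ruled out; weight (1/5)·0 = 0.
The weights sum to 1/5.
So P(the cheque in envelope 2 | the presenter opened envelope 3) = (1/20) / (1/5) = 1/4.

1/4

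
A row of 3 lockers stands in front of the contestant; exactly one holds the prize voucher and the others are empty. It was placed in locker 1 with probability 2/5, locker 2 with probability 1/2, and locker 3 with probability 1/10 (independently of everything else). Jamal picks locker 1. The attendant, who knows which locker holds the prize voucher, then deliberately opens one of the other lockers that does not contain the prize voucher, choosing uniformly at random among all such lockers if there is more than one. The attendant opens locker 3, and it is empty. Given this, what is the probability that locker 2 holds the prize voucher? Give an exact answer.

Consider each possible location of the prize voucher in turn.
If it is in locker 1 (prior 2/5): the attendant has 2 equally likely choices, so probability 1/2; weight (2/5)·(1/2) = 1/5.
If it is in locker 2 (prior 1/2): the attendant has no choice, probability 1; weight (1/2)·1 = 1/2.
If it is in locker 3 (prior 1/10): the attendant opened locker 3, so this case is ruled out; weight (1/10)·0 = 0.
The weights sum to 7/10.
So P(the prize voucher in locker 2 | the attendant opened locker 3) = (1/2) / (7/10) = 5/7.

5/7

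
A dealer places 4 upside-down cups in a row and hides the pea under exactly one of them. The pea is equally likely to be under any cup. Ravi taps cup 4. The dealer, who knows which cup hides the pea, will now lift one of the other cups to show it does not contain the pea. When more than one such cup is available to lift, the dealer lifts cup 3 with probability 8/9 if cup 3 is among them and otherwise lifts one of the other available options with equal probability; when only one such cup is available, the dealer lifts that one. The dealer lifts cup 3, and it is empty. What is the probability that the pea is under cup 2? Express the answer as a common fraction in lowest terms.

Condition on the true location of the pea.
If it is under any of cups 1, 2, and 4 (prior 1/4 each): cup 3 is available, opened with probability 8/9; weight (1/4)·(8/9) = 2/9 each.
If it is under cup 3 (prior 1/4): the dealer opened cup 3, so this case is ruled out; weight (1/4)·0 = 0.
The weights sum to 2/3.
So P(the pea under cup 2 | the dealer opened cup 3) = (2/9) / (2/3) = 1/3.

1/3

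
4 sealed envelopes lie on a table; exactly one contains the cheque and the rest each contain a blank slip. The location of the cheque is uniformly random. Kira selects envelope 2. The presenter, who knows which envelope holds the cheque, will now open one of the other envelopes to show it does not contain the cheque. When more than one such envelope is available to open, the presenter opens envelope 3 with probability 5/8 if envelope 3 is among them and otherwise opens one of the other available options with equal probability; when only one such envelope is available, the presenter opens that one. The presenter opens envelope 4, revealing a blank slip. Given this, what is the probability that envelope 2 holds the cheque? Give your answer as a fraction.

3/17

Consider each possible location of the cheque in turn.
If it is in envelope 1 (prior 1/4): envelope 3 is available but not opened, probability 3/8; weight (1/4)·(3/8) = 3/32.
If it is in envelope 2 (prior 1/4): envelope 3 is available but not opened; envelope 4 gets probability (1 − 5/8)/2 = 3/16; weight (1/4)·(3/16) = 3/64.
If it is in envelope 3 (prior 1/4): envelope 3 holds the prize so is unavailable; the presenter chooses uniformly among the 2 others, probability 1/2; weight (1/4)·(1/2) = 1/8.
If it is in envelope 4 (prior 1/4): the presenter opened envelope 4, so this case is ruled out; weight (1/4)·0 = 0.
The weights sum to 17/64.
So P(the cheque in envelope 2 | the presenter opened envelope 4) = (3/64) / (17/64) = 3/17.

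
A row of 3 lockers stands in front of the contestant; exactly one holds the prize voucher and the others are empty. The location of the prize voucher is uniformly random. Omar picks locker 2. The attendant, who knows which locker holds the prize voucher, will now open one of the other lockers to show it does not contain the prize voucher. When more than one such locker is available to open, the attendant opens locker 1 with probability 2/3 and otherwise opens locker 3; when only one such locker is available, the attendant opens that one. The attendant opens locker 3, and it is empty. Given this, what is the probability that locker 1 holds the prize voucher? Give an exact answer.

3/4

Apply Bayes' rule, conditioning on where the prize voucher actually is.
If it is in locker 1 (prior 1/3): only locker 3 is available, probability 1; weight (1/3)·1 = 1/3.
If it is in locker 2 (prior 1/3): locker 1 is available but not opened, probability 1/3; weight (1/3)·(1/3) = 1/9.
If it is in locker 3 (prior 1/3): the attendant opened locker 3, so this case is ruled out; weight (1/3)·0 = 0.
The weights sum to 4/9.
So P(the prize voucher in locker 1 | the attendant opened locker 3) = (1/3) / (4/9) = 3/4.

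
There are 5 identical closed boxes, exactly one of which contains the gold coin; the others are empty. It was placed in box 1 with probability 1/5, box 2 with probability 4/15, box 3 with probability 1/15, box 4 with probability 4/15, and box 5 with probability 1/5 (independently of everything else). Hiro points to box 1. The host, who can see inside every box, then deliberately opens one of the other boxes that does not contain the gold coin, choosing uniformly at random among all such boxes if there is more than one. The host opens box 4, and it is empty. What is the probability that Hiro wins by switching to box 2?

16/41

Condition on the true location of the gold coin.
If it is in box 1 (prior 1/5): the host has 4 equally likely choices, so probability 1/4; weight (1/5)·(1/4) = 1/20.
If it is in box 2 (prior 4/15): the host has 3 equally likely choices, so probability 1/3; weight (4/15)·(1/3) = 4/45.
If it is in box 3 (prior 1/15): the host has 3 equally likely choices, so probability 1/3; weight (1/15)·(1/3) = 1/45.
If it is in box 4 (prior 4/15): the host opened box 4, so this case is ruled out; weight (4/15)·0 = 0.
If it is in box 5 (prior 1/5): the host has 3 equally likely choices, so probability 1/3; weight (1/5)·(1/3) = 1/15.
The weights sum to 41/180.
So P(the gold coin in box 2 | the host opened box 4) = (4/45) / (41/180) = 16/41.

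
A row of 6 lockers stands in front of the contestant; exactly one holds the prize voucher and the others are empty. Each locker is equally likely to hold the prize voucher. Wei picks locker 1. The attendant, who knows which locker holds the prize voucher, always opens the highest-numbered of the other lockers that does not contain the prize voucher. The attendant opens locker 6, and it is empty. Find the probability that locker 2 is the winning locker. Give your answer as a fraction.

1/5

Apply Bayes' rule, conditioning on where the prize voucher actually is.
If it is in any of lockers 1, 2, 3, 4, and 5 (prior 1/6 each): locker 6 is the highest-numbered option available, probability 1; weight (1/6)·1 = 1/6 each.
If it is in locker 6 (prior 1/6): the attendant opened locker 6, so this case is ruled out; weight (1/6)·0 = 0.
The weights sum to 5/6.
So P(the prize voucher in locker 2 | the attendant opened locker 6) = (1/6) / (5/6) = 1/5.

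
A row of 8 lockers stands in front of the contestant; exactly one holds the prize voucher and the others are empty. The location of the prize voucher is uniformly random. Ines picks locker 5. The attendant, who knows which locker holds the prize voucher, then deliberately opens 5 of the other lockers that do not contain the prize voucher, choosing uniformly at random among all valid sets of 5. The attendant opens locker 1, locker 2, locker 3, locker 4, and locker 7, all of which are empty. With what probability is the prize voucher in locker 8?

Consider each possible location of the prize voucher in turn.
If it is in any of lockers 1, 2, 3, 4, and 7 (prior 1/8 each): that locker was opened and seen not to hold the prize — ruled out; weight (1/8)·0 = 0 each.
If it is in locker 5 (prior 1/8): the attendant has 21 equally likely choices, so probability 1/21; weight (1/8)·(1/21) = 1/168.
If it is in either of lockers 6 and 8 (prior 1/8 each): the attendant has 6 equally likely choices, so probability 1/6; weight (1/8)·(1/6) = 1/48 each.
The weights sum to 1/21.
So P(the prize voucher in locker 8 | the attendant opened locker 1, locker 2, locker 3, locker 4, and locker 7) = (1/48) / (1/21) = 7/16.

7/16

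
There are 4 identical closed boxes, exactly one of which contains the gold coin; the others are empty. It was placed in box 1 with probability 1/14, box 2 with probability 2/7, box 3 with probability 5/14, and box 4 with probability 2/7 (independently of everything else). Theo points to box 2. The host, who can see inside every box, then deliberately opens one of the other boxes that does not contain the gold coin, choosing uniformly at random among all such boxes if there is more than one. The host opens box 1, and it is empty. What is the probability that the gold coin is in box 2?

Apply Bayes' rule, conditioning on where the gold coin actually is.
If it is in box 1 (prior 1/14): the host opened box 1, so this case is ruled out; weight (1/14)·0 = 0.
If it is in box 2 (prior 2/7): the host has 3 equally likely choices, so probability 1/3; weight (2/7)·(1/3) = 2/21.
If it is in box 3 (prior 5/14): the host has 2 equally likely choices, so probability 1/2; weight (5/14)·(1/2) = 5/28.
If it is in box 4 (prior 2/7): the host has 2 equally likely choices, so probability 1/2; weight (2/7)·(1/2) = 1/7.
The weights sum to 5/12.
So P(the gold coin in box 2 | the host opened box 1) = (2/21) / (5/12) = 8/35.

8/35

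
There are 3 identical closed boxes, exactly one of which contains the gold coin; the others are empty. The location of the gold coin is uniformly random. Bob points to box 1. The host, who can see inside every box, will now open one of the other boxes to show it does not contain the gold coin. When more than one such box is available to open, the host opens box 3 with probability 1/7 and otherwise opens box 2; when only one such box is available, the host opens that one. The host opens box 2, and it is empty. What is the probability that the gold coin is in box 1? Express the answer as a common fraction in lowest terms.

Condition on the true location of the gold coin.
If it is in box 1 (prior 1/3): box 3 is available but not opened, probability 6/7; weight (1/3)·(6/7) = 2/7.
If it is in box 2 (prior 1/3): the host opened box 2, so this case is ruled out; weight (1/3)·0 = 0.
If it is in box 3 (prior 1/3): only box 2 is available, probability 1; weight (1/3)·1 = 1/3.
The weights sum to 13/21.
So P(the gold coin in box 1 | the host opened box 2) = (2/7) / (13/21) = 6/13.

6/13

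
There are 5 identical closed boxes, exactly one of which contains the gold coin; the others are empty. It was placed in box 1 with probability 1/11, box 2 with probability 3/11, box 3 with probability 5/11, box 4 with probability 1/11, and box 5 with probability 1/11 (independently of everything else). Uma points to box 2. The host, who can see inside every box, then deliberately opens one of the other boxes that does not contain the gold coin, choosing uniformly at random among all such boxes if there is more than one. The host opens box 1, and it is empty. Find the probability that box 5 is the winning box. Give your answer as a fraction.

Condition on the true location of the gold coin.
If it is in box 1 (prior 1/11): the host opened box 1, so this case is ruled out; weight (1/11)·0 = 0.
If it is in box 2 (prior 3/11): the host has 4 equally likely choices, so probability 1/4; weight (3/11)·(1/4) = 3/44.
If it is in box 3 (prior 5/11): the host has 3 equally likely choices, so probability 1/3; weight (5/11)·(1/3) = 5/33.
If it is in either of boxes 4 and 5 (prior 1/11 each): the host has 3 equally likely choices, so probability 1/3; weight (1/11)·(1/3) = 1/33 each.
The weights sum to 37/132.
So P(the gold coin in box 5 | the host opened box 1) = (1/33) / (37/132) = 4/37.

4/37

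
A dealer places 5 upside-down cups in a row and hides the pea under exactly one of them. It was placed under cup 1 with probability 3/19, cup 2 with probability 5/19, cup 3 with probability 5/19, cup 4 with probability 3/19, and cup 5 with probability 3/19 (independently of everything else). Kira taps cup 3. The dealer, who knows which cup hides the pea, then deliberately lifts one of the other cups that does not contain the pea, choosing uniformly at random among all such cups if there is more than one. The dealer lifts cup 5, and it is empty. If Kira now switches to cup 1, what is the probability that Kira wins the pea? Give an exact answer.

Apply Bayes' rule, conditioning on where the pea actually is.
If it is under either of cups 1 and 4 (prior 3/19 each): the dealer has 3 equally likely choices, so probability 1/3; weight (3/19)·(1/3) = 1/19 each.
If it is under cup 2 (prior 5/19): the dealer has 3 equally likely choices, so probability 1/3; weight (5/19)·(1/3) = 5/57.
If it is under cup 3 (prior 5/19): the dealer has 4 equally likely choices, so probability 1/4; weight (5/19)·(1/4) = 5/76.
If it is under cup 5 (prior 3/19): the dealer opened cup 5, so this case is ruled out; weight (3/19)·0 = 0.
The weights sum to 59/228.
So P(the pea under cup 1 | the dealer opened cup 5) = (1/19) / (59/228) = 12/59.

12/59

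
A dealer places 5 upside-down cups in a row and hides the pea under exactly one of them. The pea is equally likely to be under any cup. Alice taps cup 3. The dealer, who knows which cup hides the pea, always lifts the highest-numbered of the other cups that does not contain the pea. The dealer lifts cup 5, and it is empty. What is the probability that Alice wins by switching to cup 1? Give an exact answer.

1/4

Apply Bayes' rule, conditioning on where the pea actually is.
If it is under any of cups 1, 2, 3, and 4 (prior 1/5 each): cup 5 is the highest-numbered option available, probability 1; weight (1/5)·1 = 1/5 each.
If it is under cup 5 (prior 1/5): the dealer opened cup 5, so this case is ruled out; weight (1/5)·0 = 0.
The weights sum to 4/5.
So P(the pea under cup 1 | the dealer opened cup 5) = (1/5) / (4/5) = 1/4.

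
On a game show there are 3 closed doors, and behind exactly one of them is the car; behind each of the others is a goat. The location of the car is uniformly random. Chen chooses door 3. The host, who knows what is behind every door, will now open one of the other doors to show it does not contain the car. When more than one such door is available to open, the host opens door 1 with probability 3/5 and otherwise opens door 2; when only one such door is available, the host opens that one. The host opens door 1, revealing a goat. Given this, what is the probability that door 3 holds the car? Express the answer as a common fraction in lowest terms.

3/8

Apply Bayes' rule, conditioning on where the car actually is.
If it is behind door 1 (prior 1/3): the host opened door 1, so this case is ruled out; weight (1/3)·0 = 0.
If it is behind door 2 (prior 1/3): only door 1 is available, probability 1; weight (1/3)·1 = 1/3.
If it is behind door 3 (prior 1/3): door 1 is available, opened with probability 3/5; weight (1/3)·(3/5) = 1/5.
The weights sum to 8/15.
So P(the car behind door 3 | the host opened door 1) = (1/5) / (8/15) = 3/8.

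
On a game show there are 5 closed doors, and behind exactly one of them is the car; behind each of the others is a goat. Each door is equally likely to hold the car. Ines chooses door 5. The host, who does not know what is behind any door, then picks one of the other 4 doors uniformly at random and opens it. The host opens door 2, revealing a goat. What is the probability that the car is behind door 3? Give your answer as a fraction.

1/4

Because the host chose which door to open without knowing where the car is, the choice is independent of the prize location. Learning that door 2 does not hold the car simply rules out that one location and leaves the remaining 4 doors still equally likely by symmetry.
So P(the car behind door 3) = 1/4.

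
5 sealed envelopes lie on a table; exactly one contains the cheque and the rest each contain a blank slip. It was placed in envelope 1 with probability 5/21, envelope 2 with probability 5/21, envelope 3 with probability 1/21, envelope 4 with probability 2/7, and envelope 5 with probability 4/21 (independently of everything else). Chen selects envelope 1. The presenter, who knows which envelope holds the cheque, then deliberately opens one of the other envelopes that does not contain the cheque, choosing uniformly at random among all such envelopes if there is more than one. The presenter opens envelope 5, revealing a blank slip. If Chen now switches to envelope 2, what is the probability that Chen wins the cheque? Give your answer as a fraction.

Condition on the true location of the cheque.
If it is in envelope 1 (prior 5/21): the presenter has 4 equally likely choices, so probability 1/4; weight (5/21)·(1/4) = 5/84.
If it is in envelope 2 (prior 5/21): the presenter has 3 equally likely choices, so probability 1/3; weight (5/21)·(1/3) = 5/63.
If it is in envelope 3 (prior 1/21): the presenter has 3 equally likely choices, so probability 1/3; weight (1/21)·(1/3) = 1/63.
If it is in envelope 4 (prior 2/7): the presenter has 3 equally likely choices, so probability 1/3; weight (2/7)·(1/3) = 2/21.
If it is in envelope 5 (prior 4/21): the presenter opened envelope 5, so this case is ruled out; weight (4/21)·0 = 0.
The weights sum to 1/4.
So P(the cheque in envelope 2 | the presenter opened envelope 5) = (5/63) / (1/4) = 20/63.

20/63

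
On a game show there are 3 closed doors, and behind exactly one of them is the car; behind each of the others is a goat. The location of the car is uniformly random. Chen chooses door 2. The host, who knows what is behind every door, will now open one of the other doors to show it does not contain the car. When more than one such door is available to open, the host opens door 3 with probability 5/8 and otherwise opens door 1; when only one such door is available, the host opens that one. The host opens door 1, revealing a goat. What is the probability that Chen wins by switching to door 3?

8/11

Condition on the true location of the car.
If it is behind door 1 (prior 1/3): the host opened door 1, so this case is ruled out; weight (1/3)·0 = 0.
If it is behind door 2 (prior 1/3): door 3 is available but not opened, probability 3/8; weight (1/3)·(3/8) = 1/8.
If it is behind door 3 (prior 1/3): only door 1 is available, probability 1; weight (1/3)·1 = 1/3.
The weights sum to 11/24.
So P(the car behind door 3 | the host opened door 1) = (1/3) / (11/24) = 8/11.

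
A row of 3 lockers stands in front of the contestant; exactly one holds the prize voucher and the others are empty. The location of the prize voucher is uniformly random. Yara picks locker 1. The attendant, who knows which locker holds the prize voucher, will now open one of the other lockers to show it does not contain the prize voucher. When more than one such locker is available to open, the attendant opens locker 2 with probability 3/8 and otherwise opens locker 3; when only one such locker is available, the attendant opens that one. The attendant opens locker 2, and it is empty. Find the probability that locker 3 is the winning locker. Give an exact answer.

8/11

Condition on the true location of the prize voucher.
If it is in locker 1 (prior 1/3): locker 2 is available, opened with probability 3/8; weight (1/3)·(3/8) = 1/8.
If it is in locker 2 (prior 1/3): the attendant opened locker 2, so this case is ruled out; weight (1/3)·0 = 0.
If it is in locker 3 (prior 1/3): only locker 2 is available, probability 1; weight (1/3)·1 = 1/3.
The weights sum to 11/24.
So P(the prize voucher in locker 3 | the attendant opened locker 2) = (1/3) / (11/24) = 8/11.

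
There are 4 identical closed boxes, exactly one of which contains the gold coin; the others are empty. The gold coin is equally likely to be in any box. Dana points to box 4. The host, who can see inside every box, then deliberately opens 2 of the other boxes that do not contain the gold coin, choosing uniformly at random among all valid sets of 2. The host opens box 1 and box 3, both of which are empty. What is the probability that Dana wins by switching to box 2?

3/4

Condition on the true location of the gold coin.
If it is in either of boxes 1 and 3 (prior 1/4 each): that box was opened and seen not to hold the prize — ruled out; weight (1/4)·0 = 0 each.
If it is in box 2 (prior 1/4): the host has no choice, probability 1; weight (1/4)·1 = 1/4.
If it is in box 4 (prior 1/4): the host has 3 equally likely choices, so probability 1/3; weight (1/4)·(1/3) = 1/12.
The weights sum to 1/3.
So P(the gold coin in box 2 | the host opened box 1 and box 3) = (1/4) / (1/3) = 3/4.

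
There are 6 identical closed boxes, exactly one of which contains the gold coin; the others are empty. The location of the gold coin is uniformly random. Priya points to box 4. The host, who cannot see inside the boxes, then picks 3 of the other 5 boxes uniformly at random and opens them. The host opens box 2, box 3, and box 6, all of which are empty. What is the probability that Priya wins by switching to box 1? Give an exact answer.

1/3

Because the host chose which boxes to open without knowing where the gold coin is, the choice is independent of the prize location. Learning that none of the 3 opened boxes holds the gold coin simply rules out those 3 locations and leaves the remaining 3 boxes still equally likely by symmetry.
So P(the gold coin in box 1) = 1/3.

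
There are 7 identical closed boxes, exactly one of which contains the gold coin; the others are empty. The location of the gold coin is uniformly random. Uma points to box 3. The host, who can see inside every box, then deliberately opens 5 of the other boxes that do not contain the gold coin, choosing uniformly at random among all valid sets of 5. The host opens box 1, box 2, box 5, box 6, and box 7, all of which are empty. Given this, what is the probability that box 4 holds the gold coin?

6/7

Apply Bayes' rule, conditioning on where the gold coin actually is.
If it is in any of boxes 1, 2, 5, 6, and 7 (prior 1/7 each): that box was opened and seen not to hold the prize — ruled out; weight (1/7)·0 = 0 each.
If it is in box 3 (prior 1/7): the host has 6 equally likely choices, so probability 1/6; weight (1/7)·(1/6) = 1/42.
If it is in box 4 (prior 1/7): the host has no choice, probability 1; weight (1/7)·1 = 1/7.
The weights sum to 1/6.
So P(the gold coin in box 4 | the host opened box 1, box 2, box 5, box 6, and box 7) = (1/7) / (1/6) = 6/7.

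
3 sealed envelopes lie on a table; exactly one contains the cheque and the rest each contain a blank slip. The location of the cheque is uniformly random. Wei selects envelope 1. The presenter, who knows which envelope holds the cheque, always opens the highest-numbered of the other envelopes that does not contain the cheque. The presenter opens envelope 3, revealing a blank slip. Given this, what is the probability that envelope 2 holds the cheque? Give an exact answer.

Consider each possible location of the cheque in turn.
If it is in either of envelopes 1 and 2 (prior 1/3 each): envelope 3 is the highest-numbered option available, probability 1; weight (1/3)·1 = 1/3 each.
If it is in envelope 3 (prior 1/3): the presenter opened envelope 3, so this case is ruled out; weight (1/3)·0 = 0.
The weights sum to 2/3.
So P(the cheque in envelope 2 | the presenter opened envelope 3) = (1/3) / (2/3) = 1/2.

1/2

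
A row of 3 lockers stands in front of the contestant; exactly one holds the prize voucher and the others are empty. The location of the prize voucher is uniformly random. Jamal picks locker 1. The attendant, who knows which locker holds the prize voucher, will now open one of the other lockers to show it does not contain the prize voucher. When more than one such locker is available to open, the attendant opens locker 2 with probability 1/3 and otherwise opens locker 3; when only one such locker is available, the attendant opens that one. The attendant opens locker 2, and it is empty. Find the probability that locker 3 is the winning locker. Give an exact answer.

3/4

Apply Bayes' rule, conditioning on where the prize voucher actually is.
If it is in locker 1 (prior 1/3): locker 2 is available, opened with probability 1/3; weight (1/3)·(1/3) = 1/9.
If it is in locker 2 (prior 1/3): the attendant opened locker 2, so this case is ruled out; weight (1/3)·0 = 0.
If it is in locker 3 (prior 1/3): only locker 2 is available, probability 1; weight (1/3)·1 = 1/3.
The weights sum to 4/9.
So P(the prize voucher in locker 3 | the attendant opened locker 2) = (1/3) / (4/9) = 3/4.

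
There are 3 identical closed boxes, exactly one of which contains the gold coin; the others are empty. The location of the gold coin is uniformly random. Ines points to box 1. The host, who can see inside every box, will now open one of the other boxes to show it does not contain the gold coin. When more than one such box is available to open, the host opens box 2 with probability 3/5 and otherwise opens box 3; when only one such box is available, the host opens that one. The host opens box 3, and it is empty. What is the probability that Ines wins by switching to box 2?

5/7

Condition on the true location of the gold coin.
If it is in box 1 (prior 1/3): box 2 is available but not opened, probability 2/5; weight (1/3)·(2/5) = 2/15.
If it is in box 2 (prior 1/3): only box 3 is available, probability 1; weight (1/3)·1 = 1/3.
If it is in box 3 (prior 1/3): the host opened box 3, so this case is ruled out; weight (1/3)·0 = 0.
The weights sum to 7/15.
So P(the gold coin in box 2 | the host opened box 3) = (1/3) / (7/15) = 5/7.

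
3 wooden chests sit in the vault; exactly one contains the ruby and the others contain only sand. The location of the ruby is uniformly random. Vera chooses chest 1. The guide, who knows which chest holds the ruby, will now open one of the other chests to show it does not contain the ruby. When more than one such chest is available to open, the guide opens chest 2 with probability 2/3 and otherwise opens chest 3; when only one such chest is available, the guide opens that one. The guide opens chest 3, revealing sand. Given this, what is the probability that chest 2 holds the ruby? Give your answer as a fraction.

Consider each possible location of the ruby in turn.
If it is in chest 1 (prior 1/3): chest 2 is available but not opened, probability 1/3; weight (1/3)·(1/3) = 1/9.
If it is in chest 2 (prior 1/3): only chest 3 is available, probability 1; weight (1/3)·1 = 1/3.
If it is in chest 3 (prior 1/3): the guide opened chest 3, so this case is ruled out; weight (1/3)·0 = 0.
The weights sum to 4/9.
So P(the ruby in chest 2 | the guide opened chest 3) = (1/3) / (4/9) = 3/4.

3/4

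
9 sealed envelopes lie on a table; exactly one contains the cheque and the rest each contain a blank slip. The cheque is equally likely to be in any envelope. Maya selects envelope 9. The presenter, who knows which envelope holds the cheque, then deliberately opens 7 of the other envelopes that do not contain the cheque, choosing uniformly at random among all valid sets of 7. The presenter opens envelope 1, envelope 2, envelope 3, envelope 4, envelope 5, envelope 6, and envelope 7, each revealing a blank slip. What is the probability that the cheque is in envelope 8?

8/9

Condition on the true location of the cheque.
If it is in any of envelopes 1, 2, 3, 4, 5, 6, and 7 (prior 1/9 each): that envelope was opened and seen not to hold the prize — ruled out; weight (1/9)·0 = 0 each.
If it is in envelope 8 (prior 1/9): the presenter has no choice, probability 1; weight (1/9)·1 = 1/9.
If it is in envelope 9 (prior 1/9): the presenter has 8 equally likely choices, so probability 1/8; weight (1/9)·(1/8) = 1/72.
The weights sum to 1/8.
So P(the cheque in envelope 8 | the presenter opened envelope 1, envelope 2, envelope 3, envelope 4, envelope 5, envelope 6, and envelope 7) = (1/9) / (1/8) = 8/9.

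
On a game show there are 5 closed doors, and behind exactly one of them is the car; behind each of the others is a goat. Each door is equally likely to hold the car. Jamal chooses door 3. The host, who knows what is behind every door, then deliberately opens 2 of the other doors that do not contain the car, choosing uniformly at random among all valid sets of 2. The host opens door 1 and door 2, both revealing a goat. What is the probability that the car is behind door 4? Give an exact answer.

Consider each possible location of the car in turn.
If it is behind either of doors 1 and 2 (prior 1/5 each): that door was opened and seen not to hold the prize — ruled out; weight (1/5)·0 = 0 each.
If it is behind door 3 (prior 1/5): the host has 6 equally likely choices, so probability 1/6; weight (1/5)·(1/6) = 1/30.
If it is behind either of doors 4 and 5 (prior 1/5 each): the host has 3 equally likely choices, so probability 1/3; weight (1/5)·(1/3) = 1/15 each.
The weights sum to 1/6.
So P(the car behind door 4 | the host opened door 1 and door 2) = (1/15) / (1/6) = 2/5.

2/5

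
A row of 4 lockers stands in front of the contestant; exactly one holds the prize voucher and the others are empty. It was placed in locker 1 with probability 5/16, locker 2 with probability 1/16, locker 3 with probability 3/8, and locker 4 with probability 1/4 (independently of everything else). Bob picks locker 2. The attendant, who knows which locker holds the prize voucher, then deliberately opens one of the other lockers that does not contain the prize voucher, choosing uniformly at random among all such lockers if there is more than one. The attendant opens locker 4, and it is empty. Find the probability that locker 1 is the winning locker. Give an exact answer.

Condition on the true location of the prize voucher.
If it is in locker 1 (prior 5/16): the attendant has 2 equally likely choices, so probability 1/2; weight (5/16)·(1/2) = 5/32.
If it is in locker 2 (prior 1/16): the attendant has 3 equally likely choices, so probability 1/3; weight (1/16)·(1/3) = 1/48.
If it is in locker 3 (prior 3/8): the attendant has 2 equally likely choices, so probability 1/2; weight (3/8)·(1/2) = 3/16.
If it is in locker 4 (prior 1/4): the attendant opened locker 4, so this case is ruled out; weight (1/4)·0 = 0.
The weights sum to 35/96.
So P(the prize voucher in locker 1 | the attendant opened locker 4) = (5/32) / (35/96) = 3/7.

3/7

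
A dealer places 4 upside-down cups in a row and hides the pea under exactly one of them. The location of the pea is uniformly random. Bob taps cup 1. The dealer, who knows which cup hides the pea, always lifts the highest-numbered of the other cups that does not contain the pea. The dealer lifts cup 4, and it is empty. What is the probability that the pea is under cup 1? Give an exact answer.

Consider each possible location of the pea in turn.
If it is under any of cups 1, 2, and 3 (prior 1/4 each): cup 4 is the highest-numbered option available, probability 1; weight (1/4)·1 = 1/4 each.
If it is under cup 4 (prior 1/4): the dealer opened cup 4, so this case is ruled out; weight (1/4)·0 = 0.
The weights sum to 3/4.
So P(the pea under cup 1 | the dealer opened cup 4) = (1/4) / (3/4) = 1/3.

1/3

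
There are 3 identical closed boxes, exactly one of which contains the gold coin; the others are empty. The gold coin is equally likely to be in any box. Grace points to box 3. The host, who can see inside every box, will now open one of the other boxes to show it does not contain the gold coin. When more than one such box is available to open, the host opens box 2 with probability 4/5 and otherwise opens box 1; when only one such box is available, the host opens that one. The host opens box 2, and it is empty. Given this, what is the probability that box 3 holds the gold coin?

4/9

Apply Bayes' rule, conditioning on where the gold coin actually is.
If it is in box 1 (prior 1/3): only box 2 is available, probability 1; weight (1/3)·1 = 1/3.
If it is in box 2 (prior 1/3): the host opened box 2, so this case is ruled out; weight (1/3)·0 = 0.
If it is in box 3 (prior 1/3): box 2 is available, opened with probability 4/5; weight (1/3)·(4/5) = 4/15.
The weights sum to 3/5.
So P(the gold coin in box 3 | the host opened box 2) = (4/15) / (3/5) = 4/9.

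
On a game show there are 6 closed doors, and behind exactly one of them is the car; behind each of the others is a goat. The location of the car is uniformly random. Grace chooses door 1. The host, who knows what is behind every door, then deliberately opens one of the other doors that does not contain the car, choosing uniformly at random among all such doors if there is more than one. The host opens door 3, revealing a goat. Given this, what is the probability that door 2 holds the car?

5/24

Apply Bayes' rule, conditioning on where the car actually is.
If it is behind door 1 (prior 1/6): the host has 5 equally likely choices, so probability 1/5; weight (1/6)·(1/5) = 1/30.
If it is behind any of doors 2, 4, 5, and 6 (prior 1/6 each): the host has 4 equally likely choices, so probability 1/4; weight (1/6)·(1/4) = 1/24 each.
If it is behind door 3 (prior 1/6): the host opened door 3, so this case is ruled out; weight (1/6)·0 = 0.
The weights sum to 1/5.
So P(the car behind door 2 | the host opened door 3) = (1/24) / (1/5) = 5/24.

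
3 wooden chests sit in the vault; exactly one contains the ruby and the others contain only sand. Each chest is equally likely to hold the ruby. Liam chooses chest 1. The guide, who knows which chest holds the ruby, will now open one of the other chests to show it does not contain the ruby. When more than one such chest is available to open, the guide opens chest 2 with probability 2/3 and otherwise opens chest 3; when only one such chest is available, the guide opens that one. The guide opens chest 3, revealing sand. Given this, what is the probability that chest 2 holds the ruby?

3/4

Consider each possible location of the ruby in turn.
If it is in chest 1 (prior 1/3): chest 2 is available but not opened, probability 1/3; weight (1/3)·(1/3) = 1/9.
If it is in chest 2 (prior 1/3): only chest 3 is available, probability 1; weight (1/3)·1 = 1/3.
If it is in chest 3 (prior 1/3): the guide opened chest 3, so this case is ruled out; weight (1/3)·0 = 0.
The weights sum to 4/9.
So P(the ruby in chest 2 | the guide opened chest 3) = (1/3) / (4/9) = 3/4.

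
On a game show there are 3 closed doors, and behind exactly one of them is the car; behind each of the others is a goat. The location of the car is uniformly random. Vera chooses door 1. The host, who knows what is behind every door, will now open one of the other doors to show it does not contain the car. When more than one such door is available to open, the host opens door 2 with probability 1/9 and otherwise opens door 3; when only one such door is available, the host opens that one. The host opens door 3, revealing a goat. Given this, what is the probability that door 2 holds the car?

Apply Bayes' rule, conditioning on where the car actually is.
If it is behind door 1 (prior 1/3): door 2 is available but not opened, probability 8/9; weight (1/3)·(8/9) = 8/27.
If it is behind door 2 (prior 1/3): only door 3 is available, probability 1; weight (1/3)·1 = 1/3.
If it is behind door 3 (prior 1/3): the host opened door 3, so this case is ruled out; weight (1/3)·0 = 0.
The weights sum to 17/27.
So P(the car behind door 2 | the host opened door 3) = (1/3) / (17/27) = 9/17.

9/17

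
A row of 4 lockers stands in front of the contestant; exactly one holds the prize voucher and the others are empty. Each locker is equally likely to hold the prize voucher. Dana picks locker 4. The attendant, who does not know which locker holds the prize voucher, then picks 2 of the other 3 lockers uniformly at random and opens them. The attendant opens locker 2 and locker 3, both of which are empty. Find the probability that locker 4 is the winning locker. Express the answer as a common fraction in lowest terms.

1/2

Consider each possible location of the prize voucher in turn.
If it is in either of lockers 1 and 4 (prior 1/4 each): the attendant picks exactly this set with probability 1/3 regardless, and none is the prize; weight (1/4)·(1/3) = 1/12 each.
If it is in either of lockers 2 and 3 (prior 1/4 each): that locker was opened and seen not to hold the prize — ruled out; weight (1/4)·0 = 0 each.
The weights sum to 1/6.
So P(the prize voucher in locker 4 | the attendant opened locker 2 and locker 3) = (1/12) / (1/6) = 1/2.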